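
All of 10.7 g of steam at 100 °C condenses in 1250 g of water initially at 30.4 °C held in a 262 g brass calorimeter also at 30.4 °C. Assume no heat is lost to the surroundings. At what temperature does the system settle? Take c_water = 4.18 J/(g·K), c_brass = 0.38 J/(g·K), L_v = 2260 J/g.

T_f ≈ 35.5 °C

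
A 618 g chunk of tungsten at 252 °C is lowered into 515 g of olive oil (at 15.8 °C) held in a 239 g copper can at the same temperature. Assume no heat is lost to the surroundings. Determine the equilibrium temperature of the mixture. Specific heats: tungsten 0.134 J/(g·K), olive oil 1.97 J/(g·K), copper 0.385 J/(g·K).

Conservation of energy gives ΣQ = 0:
618·0.134·(T − 252) + 515·1.97·(T − 15.8) + 239·0.385·(T − 15.8) = 0
82.81(T − 252) + 1014.5(T − 15.8) + 92.02(T − 15.8) = 0
(82.81 + 1014.5 + 92.02) T = 82.81·252 + 1014.5·15.8 + 92.02·15.8
T = 38352/1189.4 ≈ 32.25 °C

T_f ≈ 32.2 °C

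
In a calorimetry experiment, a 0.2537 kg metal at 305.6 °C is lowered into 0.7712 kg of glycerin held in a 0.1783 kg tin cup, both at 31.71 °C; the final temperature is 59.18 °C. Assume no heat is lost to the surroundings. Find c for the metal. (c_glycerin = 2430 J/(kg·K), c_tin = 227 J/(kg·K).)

Heat gained plus heat lost sum to zero:
0.2537·c·(59.18 − 305.6) + 0.7712·2430·(59.18 − 31.71) + 0.1783·227·(59.18 − 31.71) = 0
-62.52 c = -52591
c = -52591/-62.52 ≈ 841.2 J/(kg·K)

c ≈ 841 J/(kg·K)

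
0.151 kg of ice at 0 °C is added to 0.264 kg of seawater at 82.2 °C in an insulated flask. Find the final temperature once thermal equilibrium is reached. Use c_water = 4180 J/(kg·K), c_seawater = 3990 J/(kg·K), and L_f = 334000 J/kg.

Heat gained plus heat lost sum to zero:
latent heat to melt: 0.151·334000 = 50434; warm the meltwater: 631.18 T; seawater: 1053.4(T − 82.2)
1684.5 T = 86586 − 50434 = 36152
T ≈ 21.46 °C — above 0 °C, consistent with complete melting.

T_f ≈ 21.5 °C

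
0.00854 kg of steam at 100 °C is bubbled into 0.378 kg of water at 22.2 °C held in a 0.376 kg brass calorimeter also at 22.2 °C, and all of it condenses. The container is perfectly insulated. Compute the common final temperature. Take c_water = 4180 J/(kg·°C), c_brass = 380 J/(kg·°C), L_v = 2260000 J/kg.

Net heat exchanged in the isolated system is zero:
condense steam: −0.00854·2260000 = −19300; condensed water 100 °C→T: 35.7(T − 100); original water: 1580(T − 22.2); brass cup: 0.376·380·(T − 22.2) = 142.88(T − 22.2)
1758.6 T = 19300 + 3569.7 + 38249 = 61119
T ≈ 34.75 °C — below 100 °C, confirming all the steam condensed.

T_f ≈ 34.8 °C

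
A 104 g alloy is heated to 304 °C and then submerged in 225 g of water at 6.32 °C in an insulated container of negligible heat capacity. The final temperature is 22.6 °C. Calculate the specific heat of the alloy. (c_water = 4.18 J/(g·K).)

c ≈ 0.523 J/(g·K)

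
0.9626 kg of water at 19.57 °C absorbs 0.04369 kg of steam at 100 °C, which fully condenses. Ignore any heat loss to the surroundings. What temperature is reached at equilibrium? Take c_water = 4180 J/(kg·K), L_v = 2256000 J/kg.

Let T be the final temperature. ΣQ_i = 0:
steam→water at 100 °C releases m L_v = 0.04369×2256000 = 98565
  condensed water 100 °C→T: 182.62(T − 100)
  water warms: 0.9626×4180×(T − 19.57) = 4023.7(T − 19.57)
4206.3 T = 98565 + 18262 + 78743 = 195570
T ≈ 46.49 °C (< 100 °C, so full condensation is consistent).

T_f ≈ 46.5 °C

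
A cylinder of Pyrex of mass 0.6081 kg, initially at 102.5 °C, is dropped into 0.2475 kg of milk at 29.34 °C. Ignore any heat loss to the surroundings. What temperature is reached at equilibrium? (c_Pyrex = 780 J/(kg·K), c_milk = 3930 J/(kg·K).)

T_f ≈ 53.3 °C

T_f is the heat-capacity-weighted average of the initial temperatures:
T_f = (474.32·102.5 + 972.67·29.34) / (474.32 + 972.67)
    = 77156 / 1447 ≈ 53.32 °C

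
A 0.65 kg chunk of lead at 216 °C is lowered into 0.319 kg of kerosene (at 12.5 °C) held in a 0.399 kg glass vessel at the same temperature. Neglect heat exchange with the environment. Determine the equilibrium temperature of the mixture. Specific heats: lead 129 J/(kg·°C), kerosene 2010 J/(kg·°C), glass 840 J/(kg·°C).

T_f ≈ 28.6 °C

T_f is the heat-capacity-weighted average of the initial temperatures:
T_f = (83.85×216 + 641.19×12.5 + 335.16×12.5) / (83.85 + 641.19 + 335.16)
    = 30316 / 1060.2 ≈ 28.59 °C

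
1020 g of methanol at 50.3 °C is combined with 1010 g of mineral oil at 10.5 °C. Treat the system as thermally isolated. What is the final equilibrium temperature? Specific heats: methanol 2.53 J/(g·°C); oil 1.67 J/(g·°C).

T_f ≈ 34.6 °C

Net heat exchanged in the isolated system is zero:
1020*2.53*(T − 50.3) + 1010*1.67*(T − 10.5) = 0
2580.6(T − 50.3) + 1686.7(T − 10.5) = 0
(2580.6 + 1686.7) T = 2580.6*50.3 + 1686.7*10.5
T = 147515/4267.3 ≈ 34.57 °C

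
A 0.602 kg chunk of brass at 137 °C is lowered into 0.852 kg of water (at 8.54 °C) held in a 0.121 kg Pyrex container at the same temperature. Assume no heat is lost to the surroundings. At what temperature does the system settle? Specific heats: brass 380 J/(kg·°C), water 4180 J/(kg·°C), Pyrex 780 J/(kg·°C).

T_f ≈ 16.1 °C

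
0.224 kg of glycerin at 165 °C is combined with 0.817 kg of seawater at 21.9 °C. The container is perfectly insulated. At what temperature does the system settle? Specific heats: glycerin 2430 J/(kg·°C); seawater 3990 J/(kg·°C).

With ΣQ=0 the equilibrium temperature is the m·c-weighted mean:
T_f = (544.32*165 + 3259.8*21.9) / (544.32 + 3259.8)
    = 161203 / 3804.2 ≈ 42.38 °C

T_f ≈ 42.4 °C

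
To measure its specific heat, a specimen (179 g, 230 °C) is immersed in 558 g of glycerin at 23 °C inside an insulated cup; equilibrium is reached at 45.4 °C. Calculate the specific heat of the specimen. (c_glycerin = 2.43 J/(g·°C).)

c ≈ 0.919 J/(g·°C)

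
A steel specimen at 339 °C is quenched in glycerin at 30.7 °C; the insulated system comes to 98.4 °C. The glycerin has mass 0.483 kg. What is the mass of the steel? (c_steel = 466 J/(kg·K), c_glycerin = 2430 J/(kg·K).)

m ≈ 0.709 kg

Heat lost by the steel = heat gained by the glycerin:
m·466·(339 − 98.4) = 0.483·2430·(98.4 − 30.7)
112120 m = 79459  ⇒  m ≈ 0.7087 kg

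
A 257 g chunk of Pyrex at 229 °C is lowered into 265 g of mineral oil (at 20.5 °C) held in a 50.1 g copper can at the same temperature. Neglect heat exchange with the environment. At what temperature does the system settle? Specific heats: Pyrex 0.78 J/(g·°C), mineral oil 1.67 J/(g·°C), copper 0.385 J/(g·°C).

With ΣQ=0 the equilibrium temperature is the m·c-weighted mean:
T_f = (200.46*229 + 442.55*20.5 + 19.29*20.5) / (200.46 + 442.55 + 19.29)
    = 55373 / 662.3 ≈ 83.61 °C

T_f ≈ 83.6 °C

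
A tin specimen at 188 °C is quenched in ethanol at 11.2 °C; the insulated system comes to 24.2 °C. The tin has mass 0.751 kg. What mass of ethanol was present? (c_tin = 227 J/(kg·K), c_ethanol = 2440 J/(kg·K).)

m ≈ 0.88 kg

Energy conservation, ΣQ = 0:
0.751·227·(24.2 − 188) + m·2440·(24.2 − 11.2) = 0
31720 m = 27924
m = 27924/31720 ≈ 0.8803 kg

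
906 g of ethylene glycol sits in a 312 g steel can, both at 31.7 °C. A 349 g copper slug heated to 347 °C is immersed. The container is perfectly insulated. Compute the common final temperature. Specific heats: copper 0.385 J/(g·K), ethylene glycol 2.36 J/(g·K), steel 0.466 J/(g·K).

T_f ≈ 49.2 °C

Net heat exchanged in the isolated system is zero:
349*0.385*(T − 347) + 906*2.36*(T − 31.7) + 312*0.466*(T − 31.7) = 0
2417.9 T = 119013
T = 119013/2417.9 ≈ 49.22 °C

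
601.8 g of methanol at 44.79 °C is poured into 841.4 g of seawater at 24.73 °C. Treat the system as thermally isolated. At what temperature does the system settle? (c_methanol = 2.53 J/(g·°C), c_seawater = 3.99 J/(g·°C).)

Heat gained plus heat lost sum to zero:
601.8*2.53*(T − 44.79) + 841.4*3.99*(T − 24.73) = 0
1522.6(T − 44.79) + 3357.2(T − 24.73) = 0
(1522.6 + 3357.2) T = 1522.6*44.79 + 3357.2*24.73
T = 151218 / 4879.7 = 31 °C

T_f ≈ 31.0 °C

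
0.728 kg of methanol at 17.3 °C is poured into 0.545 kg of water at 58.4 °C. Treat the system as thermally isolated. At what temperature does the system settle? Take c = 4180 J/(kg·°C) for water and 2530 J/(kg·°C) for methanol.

T_f ≈ 40.0 °C

Set heat shed by the hot body equal to heat absorbed by the cold body:
0.545·4180·(58.4 − T) = 0.728·2530·(T − 17.3)
2278.1(58.4 − T) = 1841.8(T − 17.3)
4119.9 T = 164905  ⇒  T ≈ 40.03 °C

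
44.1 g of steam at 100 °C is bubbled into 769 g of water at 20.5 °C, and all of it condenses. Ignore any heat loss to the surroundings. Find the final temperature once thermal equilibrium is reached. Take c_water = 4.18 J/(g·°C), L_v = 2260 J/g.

T_f ≈ 54.1 °C

Conservation of energy gives ΣQ = 0:
latent heat released on condensation: 44.1·2260 = 99666; condensate cools 100→T: 44.1·4.18·(T − 100) = 184.34(T − 100); water warms: 769·4.18·(T − 20.5) = 3214.4(T − 20.5)
3398.8 T = 99666 + 18434 + 65896 = 183995
T ≈ 54.14 °C (< 100 °C, so full condensation is consistent).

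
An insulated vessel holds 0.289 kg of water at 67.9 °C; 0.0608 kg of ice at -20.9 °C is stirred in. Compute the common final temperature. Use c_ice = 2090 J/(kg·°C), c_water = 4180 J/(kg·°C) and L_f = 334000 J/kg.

T_f ≈ 40.4 °C

Let T be the final temperature. ΣQ_i = 0:
ice -20.9→0 °C: 0.0608×2090×20.9 = 2655.8
  fusion: m_ice L_f = 0.0608×334000 = 20307
  warm the meltwater: 254.14 T
  water cools: 0.289×4180×(T − 67.9) = 1208(T − 67.9)
1462.2 T = 82025 − 22963 = 59062
T ≈ 40.39 °C (positive, so assuming full melt was valid).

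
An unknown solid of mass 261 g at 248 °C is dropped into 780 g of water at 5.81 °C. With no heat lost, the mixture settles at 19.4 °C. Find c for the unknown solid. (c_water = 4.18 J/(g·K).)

Net heat exchanged in the isolated system is zero:
261×c×(19.4 − 248) + 780×4.18×(19.4 − 5.81) = 0
-59665 c = -44309
c = -44309/-59665 ≈ 0.7426 J/(g·K)

c ≈ 0.743 J/(g·K)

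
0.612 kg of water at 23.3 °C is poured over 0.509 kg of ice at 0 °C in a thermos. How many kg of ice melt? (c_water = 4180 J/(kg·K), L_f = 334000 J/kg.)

m_melted ≈ 0.178 kg

Cooling the water to 0 °C releases 0.612·4180·23.3 = 59605 J.
To melt every bit of ice: 0.509·334000 = 170006 J.
That's not enough to melt it all — equilibrium is at 0 °C with ice remaining.
Mass melted = 59605/334000 ≈ 0.1785 kg.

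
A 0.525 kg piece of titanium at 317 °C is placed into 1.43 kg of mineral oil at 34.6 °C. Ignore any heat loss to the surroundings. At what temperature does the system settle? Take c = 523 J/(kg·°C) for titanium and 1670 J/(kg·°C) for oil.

T_f ≈ 63.7 °C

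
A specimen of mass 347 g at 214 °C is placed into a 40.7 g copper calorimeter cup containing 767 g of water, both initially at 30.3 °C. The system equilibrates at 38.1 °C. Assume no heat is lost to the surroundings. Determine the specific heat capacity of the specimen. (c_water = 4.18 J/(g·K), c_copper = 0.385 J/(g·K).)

Setting the total heat transfer to zero:
347·c·(38.1 − 214) + 767·4.18·(38.1 − 30.3) + 40.7·0.385·(38.1 − 30.3) = 0
-61037 c = -25129
c = -25129/-61037 ≈ 0.4117 J/(g·K)

c ≈ 0.412 J/(g·K)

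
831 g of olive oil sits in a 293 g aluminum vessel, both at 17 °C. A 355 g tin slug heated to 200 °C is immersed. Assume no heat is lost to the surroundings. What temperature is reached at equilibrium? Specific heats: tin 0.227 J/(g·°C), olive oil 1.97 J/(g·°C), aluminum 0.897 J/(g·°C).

T_f ≈ 24.4 °C

Conservation of energy gives ΣQ = 0:
355*0.227*(T − 200) + 831*1.97*(T − 17) + 293*0.897*(T − 17) = 0
1980.5 T = 48415
T = 48415 / 1980.5 = 24.4 °C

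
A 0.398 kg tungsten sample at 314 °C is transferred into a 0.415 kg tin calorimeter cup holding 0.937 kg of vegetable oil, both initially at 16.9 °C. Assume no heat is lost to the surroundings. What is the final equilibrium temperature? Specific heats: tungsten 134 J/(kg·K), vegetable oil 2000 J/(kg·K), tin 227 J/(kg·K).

T_f ≈ 24.7 °C

With ΣQ=0 the equilibrium temperature is the m·c-weighted mean:
T_f = (53.33*314 + 1874*16.9 + 94.2*16.9) / (53.33 + 1874 + 94.2)
    = 50009 / 2021.5 ≈ 24.74 °C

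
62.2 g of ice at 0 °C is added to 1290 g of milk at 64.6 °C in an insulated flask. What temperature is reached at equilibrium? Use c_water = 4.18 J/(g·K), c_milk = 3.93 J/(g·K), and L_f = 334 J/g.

T_f ≈ 57.6 °C

Setting the total heat transfer to zero:
melt ice: 62.2·334 = 20775
  warm the meltwater: 260 T
  milk cools: 1290·3.93·(T − 64.6) = 5069.7(T − 64.6)
5329.7 T = 327503 − 20775 = 306728
T ≈ 57.55 °C — above 0 °C, consistent with complete melting.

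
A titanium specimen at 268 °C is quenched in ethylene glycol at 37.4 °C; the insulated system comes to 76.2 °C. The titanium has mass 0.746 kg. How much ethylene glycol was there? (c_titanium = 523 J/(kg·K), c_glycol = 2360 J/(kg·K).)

m ≈ 0.817 kg

Net heat exchanged in the isolated system is zero:
0.746·523·(76.2 − 268) + m·2360·(76.2 − 37.4) = 0
91568 m = 74832
m = 74832/91568 ≈ 0.8172 kg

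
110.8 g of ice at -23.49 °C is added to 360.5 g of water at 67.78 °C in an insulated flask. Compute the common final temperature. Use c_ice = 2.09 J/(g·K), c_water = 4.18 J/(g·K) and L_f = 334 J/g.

Heat gained plus heat lost sum to zero:
ice -23.49→0 °C: 110.8×2.09×23.49 = 5439.6
  latent heat to melt: 110.8×334 = 37007
  warm the meltwater: 463.14 T
  water cools: 360.5×4.18×(T − 67.78) = 1506.9(T − 67.78)
1970 T = 102137 − 42447 = 59690
T ≈ 30.30 °C — above 0 °C, consistent with complete melting.

T_f ≈ 30.3 °C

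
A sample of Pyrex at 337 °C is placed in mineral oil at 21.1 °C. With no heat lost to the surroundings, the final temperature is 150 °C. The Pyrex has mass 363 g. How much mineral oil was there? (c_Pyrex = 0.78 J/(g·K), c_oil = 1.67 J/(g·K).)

m ≈ 246 g

Conservation of energy gives ΣQ = 0:
363×0.78×(150 − 337) + m×1.67×(150 − 21.1) = 0
215.26 m = 52947
m = 52947/215.26 ≈ 246 g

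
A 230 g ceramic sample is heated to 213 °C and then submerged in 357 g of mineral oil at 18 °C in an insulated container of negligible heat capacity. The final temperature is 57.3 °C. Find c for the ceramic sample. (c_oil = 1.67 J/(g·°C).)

c ≈ 0.654 J/(g·°C)

Setting the total heat transfer to zero:
230×c×(57.3 − 213) + 357×1.67×(57.3 − 18) = 0
-35811 c = -23430
c = -23430/-35811 ≈ 0.6543 J/(g·°C)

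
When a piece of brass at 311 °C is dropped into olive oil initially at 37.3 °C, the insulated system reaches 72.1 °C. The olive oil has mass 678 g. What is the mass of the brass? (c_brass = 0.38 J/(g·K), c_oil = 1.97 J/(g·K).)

m ≈ 512 g

|Q_brass| = |Q_oil|:
m·0.38·(311 − 72.1) = 678·1.97·(72.1 − 37.3)
90.78 m = 46481  ⇒  m ≈ 512 g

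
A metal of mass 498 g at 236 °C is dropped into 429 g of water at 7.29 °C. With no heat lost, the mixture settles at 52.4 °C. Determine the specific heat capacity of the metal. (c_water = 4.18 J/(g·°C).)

Net heat exchanged in the isolated system is zero:
498×c×(52.4 − 236) + 429×4.18×(52.4 − 7.29) = 0
-91433 c = -80892
c = -80892/-91433 ≈ 0.8847 J/(g·°C)

c ≈ 0.885 J/(g·°C)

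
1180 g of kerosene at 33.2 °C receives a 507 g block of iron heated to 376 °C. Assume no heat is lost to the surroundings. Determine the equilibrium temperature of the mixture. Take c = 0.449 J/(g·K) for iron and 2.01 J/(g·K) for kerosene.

T_f ≈ 63.2 °C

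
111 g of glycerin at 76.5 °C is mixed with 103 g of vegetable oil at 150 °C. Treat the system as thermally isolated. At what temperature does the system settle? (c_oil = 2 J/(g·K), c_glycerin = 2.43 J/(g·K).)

T_f ≈ 108.3 °C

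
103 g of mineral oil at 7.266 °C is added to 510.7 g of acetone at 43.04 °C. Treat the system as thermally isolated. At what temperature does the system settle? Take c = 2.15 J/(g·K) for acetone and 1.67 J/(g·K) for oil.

T_f ≈ 38.2 °C

|Q_acetone| = |Q_oil|:
510.7×2.15×(43.04 − T) = 103×1.67×(T − 7.266)
1098(43.04 − T) = 172.01(T − 7.266)
1270 T = 48508  ⇒  T ≈ 38.19 °C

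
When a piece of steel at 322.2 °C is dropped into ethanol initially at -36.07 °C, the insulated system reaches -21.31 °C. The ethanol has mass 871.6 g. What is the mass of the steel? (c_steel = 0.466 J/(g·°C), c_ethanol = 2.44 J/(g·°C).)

m ≈ 196 g

|Q_steel| = |Q_ethanol|:
m·0.466·(322.2 − -21.31) = 871.6·2.44·(-21.31 − (-36.07))
160.08 m = 31390  ⇒  m ≈ 196.1 g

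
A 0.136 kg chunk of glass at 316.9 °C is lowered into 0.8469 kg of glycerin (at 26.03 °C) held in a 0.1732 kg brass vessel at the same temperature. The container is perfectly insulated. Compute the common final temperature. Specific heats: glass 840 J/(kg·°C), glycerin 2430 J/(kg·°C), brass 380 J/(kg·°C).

T_f is the heat-capacity-weighted average of the initial temperatures:
T_f = (114.24·316.9 + 2058·26.03 + 65.82·26.03) / (114.24 + 2058 + 65.82)
    = 91485 / 2238 ≈ 40.88 °C

T_f ≈ 40.9 °C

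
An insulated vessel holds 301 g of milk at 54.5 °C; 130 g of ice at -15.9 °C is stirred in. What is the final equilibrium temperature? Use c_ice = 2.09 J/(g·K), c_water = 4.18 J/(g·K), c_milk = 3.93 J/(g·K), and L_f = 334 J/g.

T_f ≈ 9.7 °C

Setting the total heat transfer to zero:
warm ice to 0 °C: 130·2.09·(0 − (-15.9)) = 4320; melt ice: 130·334 = 43420; meltwater 0→T: 130·4.18·T = 543.4 T; milk: 1182.9(T − 54.5)
1726.3 T = 64470 − 47740 = 16730
T ≈ 9.69 °C — above 0 °C, consistent with complete melting.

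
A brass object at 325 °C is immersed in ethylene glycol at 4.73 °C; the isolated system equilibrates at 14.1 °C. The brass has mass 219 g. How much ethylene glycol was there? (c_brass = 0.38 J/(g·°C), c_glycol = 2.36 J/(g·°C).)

m ≈ 1170 g

Let T be the final temperature. ΣQ_i = 0:
219×0.38×(14.1 − 325) + m×2.36×(14.1 − 4.73) = 0
22.11 m = 25873
m = 25873/22.11 ≈ 1170 g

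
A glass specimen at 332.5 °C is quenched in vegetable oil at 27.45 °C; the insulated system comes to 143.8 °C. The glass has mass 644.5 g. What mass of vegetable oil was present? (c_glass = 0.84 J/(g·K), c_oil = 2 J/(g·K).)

m ≈ 439 g

|Q_glass| = |Q_oil|:
644.5·0.84·(332.5 − 143.8) = m·2·(143.8 − 27.45)
232.7 m = 102158  ⇒  m ≈ 439 g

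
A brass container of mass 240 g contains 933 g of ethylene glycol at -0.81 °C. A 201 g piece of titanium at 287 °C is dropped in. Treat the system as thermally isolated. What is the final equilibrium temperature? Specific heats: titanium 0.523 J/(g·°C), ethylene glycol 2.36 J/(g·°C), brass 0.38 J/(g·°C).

With ΣQ=0 the equilibrium temperature is the m·c-weighted mean:
T_f = (105.12×287 + 2201.9×(-0.81) + 91.2×(-0.81)) / (105.12 + 2201.9 + 91.2)
    = 28313 / 2398.2 ≈ 11.81 °C

T_f ≈ 11.8 °C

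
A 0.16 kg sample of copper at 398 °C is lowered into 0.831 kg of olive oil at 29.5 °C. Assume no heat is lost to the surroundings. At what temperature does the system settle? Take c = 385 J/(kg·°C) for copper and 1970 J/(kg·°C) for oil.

T_f ≈ 42.9 °C

T_f = Σ m_i c_i T_i / Σ m_i c_i:
T_f = (61.6·398 + 1637.1·29.5) / (61.6 + 1637.1)
    = 72810 / 1698.7 ≈ 42.86 °C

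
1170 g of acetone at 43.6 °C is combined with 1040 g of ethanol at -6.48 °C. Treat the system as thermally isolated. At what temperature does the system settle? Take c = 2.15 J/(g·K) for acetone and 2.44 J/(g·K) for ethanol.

Setting the total heat transfer to zero:
1170·2.15·(T − 43.6) + 1040·2.44·(T − (-6.48)) = 0
5053.1 T = 93232
T ≈ 18.45 °C

T_f ≈ 18.5 °C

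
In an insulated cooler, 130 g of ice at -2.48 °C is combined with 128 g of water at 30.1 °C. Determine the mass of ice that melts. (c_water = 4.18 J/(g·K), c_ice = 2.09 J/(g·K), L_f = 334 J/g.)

m_melted ≈ 46.2 g

Heat available from the water dropping to 0 °C: 128×4.18×30.1 = 16105 J.
Of that, 130×2.09×2.48 = 673.82 J goes to bring the ice to 0 °C, leaving 15431 J.
Melting all 130 g of ice would need 130×334 = 43420 J.
15431 J < 43420 J, so only part of the ice melts and the system sits at 0 °C.
m_melt = 15431 / L_f = 46.2 g.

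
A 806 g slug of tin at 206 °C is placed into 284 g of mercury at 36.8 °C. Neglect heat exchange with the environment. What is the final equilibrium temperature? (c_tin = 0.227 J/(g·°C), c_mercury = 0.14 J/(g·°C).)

T_f ≈ 175.8 °C

Heat gained plus heat lost sum to zero:
806·0.227·(T − 206) + 284·0.14·(T − 36.8) = 0
222.72 T = 39153
T = 39153/222.72 ≈ 175.79 °C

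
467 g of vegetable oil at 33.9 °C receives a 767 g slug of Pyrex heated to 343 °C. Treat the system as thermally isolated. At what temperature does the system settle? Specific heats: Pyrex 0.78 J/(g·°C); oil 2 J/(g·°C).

Set heat shed by the hot body equal to heat absorbed by the cold body:
767·0.78·(343 − T) = 467·2·(T − 33.9)
598.26(343 − T) = 934(T − 33.9)
1532.3 T = 236866  ⇒  T ≈ 154.59 °C

T_f ≈ 154.6 °C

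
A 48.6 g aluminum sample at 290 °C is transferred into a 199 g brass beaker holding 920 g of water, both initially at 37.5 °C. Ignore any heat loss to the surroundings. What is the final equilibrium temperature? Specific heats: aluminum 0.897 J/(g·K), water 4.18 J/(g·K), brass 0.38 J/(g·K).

T_f ≈ 40.3 °C

T_f is the heat-capacity-weighted average of the initial temperatures:
T_f = (43.59×290 + 3845.6×37.5 + 75.62×37.5) / (43.59 + 3845.6 + 75.62)
    = 159688 / 3964.8 ≈ 40.28 °C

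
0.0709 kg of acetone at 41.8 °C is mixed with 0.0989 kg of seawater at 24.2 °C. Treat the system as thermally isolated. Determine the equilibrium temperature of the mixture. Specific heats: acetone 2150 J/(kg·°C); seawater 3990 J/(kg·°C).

Heat gained plus heat lost sum to zero:
0.0709·2150·(T − 41.8) + 0.0989·3990·(T − 24.2) = 0
152.44(T − 41.8) + 394.61(T − 24.2) = 0
(152.44 + 394.61) T = 152.44·41.8 + 394.61·24.2
T = 15921 / 547.05 = 29.1 °C

T_f ≈ 29.1 °C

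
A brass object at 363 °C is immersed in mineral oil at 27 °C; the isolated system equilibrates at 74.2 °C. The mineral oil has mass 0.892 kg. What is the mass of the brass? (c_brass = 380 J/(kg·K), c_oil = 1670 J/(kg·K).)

Conservation of energy gives ΣQ = 0:
m·380·(74.2 − 363) + 0.892·1670·(74.2 − 27) = 0
-109744 m = -70311
m = -70311/-109744 ≈ 0.6407 kg

m ≈ 0.641 kg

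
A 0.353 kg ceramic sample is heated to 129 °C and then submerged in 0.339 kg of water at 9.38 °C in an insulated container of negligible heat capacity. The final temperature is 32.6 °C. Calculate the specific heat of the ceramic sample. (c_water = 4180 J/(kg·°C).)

Heat lost by the ceramic sample = heat gained by the water:
0.353·c·(129 − 32.6) = 0.339·4180·(32.6 − 9.38)
34.03 c = 32903  ⇒  c ≈ 966.9 J/(kg·°C)

c ≈ 967 J/(kg·°C)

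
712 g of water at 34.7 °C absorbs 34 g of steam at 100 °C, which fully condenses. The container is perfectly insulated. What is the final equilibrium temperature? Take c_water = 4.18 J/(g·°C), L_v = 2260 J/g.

Setting the total heat transfer to zero:
condense steam: −34·2260 = −76840; condensate cools 100→T: 34·4.18·(T − 100) = 142.12(T − 100); water warms: 712·4.18·(T − 34.7) = 2976.2(T − 34.7)
3118.3 T = 76840 + 14212 + 103273 = 194325
T ≈ 62.32 °C — below 100 °C, confirming all the steam condensed.

T_f ≈ 62.3 °C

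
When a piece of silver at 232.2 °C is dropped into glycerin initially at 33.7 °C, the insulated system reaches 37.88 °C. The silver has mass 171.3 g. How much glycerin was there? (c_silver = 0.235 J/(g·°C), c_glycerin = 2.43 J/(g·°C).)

|Q_silver| = |Q_glycerin|:
171.3×0.235×(232.2 − 37.88) = m×2.43×(37.88 − 33.7)
10.16 m = 7822.4  ⇒  m ≈ 770.1 g

m ≈ 770 g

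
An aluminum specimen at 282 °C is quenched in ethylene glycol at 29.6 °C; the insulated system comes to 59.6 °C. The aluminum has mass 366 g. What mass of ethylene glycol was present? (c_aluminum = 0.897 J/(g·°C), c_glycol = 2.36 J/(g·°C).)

m ≈ 1030 g

Heat gained plus heat lost sum to zero:
366·0.897·(59.6 − 282) + m·2.36·(59.6 − 29.6) = 0
70.8 m = 73014
m = 73014/70.8 ≈ 1031 g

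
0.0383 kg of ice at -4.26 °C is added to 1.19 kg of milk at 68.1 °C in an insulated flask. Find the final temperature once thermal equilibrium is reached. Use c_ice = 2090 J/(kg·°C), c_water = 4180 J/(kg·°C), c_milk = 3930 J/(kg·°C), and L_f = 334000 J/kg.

Energy balance with sensible and latent terms:
warm ice to 0 °C: 0.0383·2090·(0 − (-4.26)) = 341
  melt ice: 0.0383·334000 = 12792
  meltwater 0→T: 0.0383·4180·T = 160.09 T
  milk: 4676.7(T − 68.1)
4836.8 T = 318483 − 13133 = 305350
T ≈ 63.13 °C (positive, so assuming full melt was valid).

T_f ≈ 63.1 °C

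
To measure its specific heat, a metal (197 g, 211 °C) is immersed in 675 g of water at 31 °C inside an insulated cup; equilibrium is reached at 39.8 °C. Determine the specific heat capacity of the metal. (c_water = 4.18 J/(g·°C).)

Heat lost by the metal = heat gained by the water:
197×c×(211 − 39.8) = 675×4.18×(39.8 − 31)
33726 c = 24829  ⇒  c ≈ 0.7362 J/(g·°C)

c ≈ 0.736 J/(g·°C)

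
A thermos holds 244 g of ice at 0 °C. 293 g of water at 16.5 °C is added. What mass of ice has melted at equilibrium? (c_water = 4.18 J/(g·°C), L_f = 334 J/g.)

Water can give up m c ΔT = 293×4.18×16.5 = 20208 J before reaching 0 °C.
To melt every bit of ice: 244×334 = 81496 J.
Since 20208 < 81496 J, not all the ice melts; equilibrium is at 0 °C.
Mass melted = 20208/334 ≈ 60.5 g.

m_melted ≈ 60.5 g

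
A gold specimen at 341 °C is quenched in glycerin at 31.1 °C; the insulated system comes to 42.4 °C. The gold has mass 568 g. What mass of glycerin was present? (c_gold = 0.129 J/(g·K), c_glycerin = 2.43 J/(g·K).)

Setting the total heat transfer to zero:
568×0.129×(42.4 − 341) + m×2.43×(42.4 − 31.1) = 0
27.46 m = 21879
m = 21879/27.46 ≈ 796.8 g

m ≈ 797 g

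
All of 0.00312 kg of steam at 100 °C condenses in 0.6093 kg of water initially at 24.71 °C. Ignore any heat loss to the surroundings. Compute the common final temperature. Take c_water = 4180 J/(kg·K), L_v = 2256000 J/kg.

Let T be the final temperature. ΣQ_i = 0:
condense steam: −0.00312×2256000 = −7038.7
  condensate cools 100→T: 0.00312×4180×(T − 100) = 13.04(T − 100)
  original water: 2546.9(T − 24.71)
2559.9 T = 7038.7 + 1304.2 + 62933 = 71276
T ≈ 27.84 °C (< 100 °C, so full condensation is consistent).

T_f ≈ 27.8 °C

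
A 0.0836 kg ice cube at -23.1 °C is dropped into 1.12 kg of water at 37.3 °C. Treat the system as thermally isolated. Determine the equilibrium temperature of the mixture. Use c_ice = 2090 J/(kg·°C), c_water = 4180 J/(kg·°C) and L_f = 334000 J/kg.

T_f ≈ 28.4 °C

Net heat exchanged in the isolated system is zero:
ice -23.1→0 °C: 0.0836×2090×23.1 = 4036.1
  latent heat to melt: 0.0836×334000 = 27922
  meltwater 0→T: 0.0836×4180×T = 349.45 T
  water cools: 1.12×4180×(T − 37.3) = 4681.6(T − 37.3)
5031 T = 174624 − 31959 = 142665
T ≈ 28.36 °C. Since T > 0 °C, the all-ice-melts assumption holds.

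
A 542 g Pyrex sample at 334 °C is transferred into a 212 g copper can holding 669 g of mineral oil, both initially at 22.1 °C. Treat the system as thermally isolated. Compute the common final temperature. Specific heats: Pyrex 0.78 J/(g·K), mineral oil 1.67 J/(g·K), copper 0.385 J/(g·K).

T_f ≈ 103.4 °C

Heat gained plus heat lost sum to zero:
542×0.78×(T − 334) + 669×1.67×(T − 22.1) + 212×0.385×(T − 22.1) = 0
422.76(T − 334) + 1117.2(T − 22.1) + 81.62(T − 22.1) = 0
1621.6 T = 167696
T ≈ 103.41 °C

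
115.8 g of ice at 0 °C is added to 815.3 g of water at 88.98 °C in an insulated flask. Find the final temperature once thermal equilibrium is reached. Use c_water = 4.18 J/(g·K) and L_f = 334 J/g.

T_f ≈ 68.0 °C

Energy balance with sensible and latent terms:
fusion: m_ice L_f = 115.8×334 = 38677; meltwater 0→T: 115.8×4.18×T = 484.04 T; water cools: 815.3×4.18×(T − 88.98) = 3408(T − 88.98)
3892 T = 303240 − 38677 = 264563
T ≈ 67.98 °C (positive, so assuming full melt was valid).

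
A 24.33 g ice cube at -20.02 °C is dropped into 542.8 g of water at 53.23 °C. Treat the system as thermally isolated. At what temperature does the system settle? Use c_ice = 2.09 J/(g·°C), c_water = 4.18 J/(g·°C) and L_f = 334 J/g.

Setting the total heat transfer to zero:
ice -20.02→0 °C: 24.33×2.09×20.02 = 1018; melt ice: 24.33×334 = 8126.2; meltwater 0→T: 24.33×4.18×T = 101.7 T; water cools: 542.8×4.18×(T − 53.23) = 2268.9(T − 53.23)
2370.6 T = 120774 − 9144.2 = 111630
T ≈ 47.09 °C — above 0 °C, consistent with complete melting.

T_f ≈ 47.1 °C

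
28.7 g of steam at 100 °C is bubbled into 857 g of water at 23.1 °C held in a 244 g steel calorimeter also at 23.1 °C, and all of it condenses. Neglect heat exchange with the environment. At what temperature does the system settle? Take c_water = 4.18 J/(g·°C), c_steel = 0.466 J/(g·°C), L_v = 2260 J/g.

T_f ≈ 42.5 °C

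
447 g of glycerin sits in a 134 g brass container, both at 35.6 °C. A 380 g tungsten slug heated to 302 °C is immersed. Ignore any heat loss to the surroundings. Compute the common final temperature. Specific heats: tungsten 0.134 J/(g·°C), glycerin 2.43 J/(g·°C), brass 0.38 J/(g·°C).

T_f ≈ 47.0 °C

T_f = Σ m_i c_i T_i / Σ m_i c_i:
T_f = (50.92*302 + 1086.2*35.6 + 50.92*35.6) / (50.92 + 1086.2 + 50.92)
    = 55860 / 1188 ≈ 47.02 °C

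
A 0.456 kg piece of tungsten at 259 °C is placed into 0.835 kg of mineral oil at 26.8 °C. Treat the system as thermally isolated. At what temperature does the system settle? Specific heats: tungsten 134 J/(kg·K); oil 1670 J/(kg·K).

With ΣQ=0 the equilibrium temperature is the m·c-weighted mean:
T_f = (61.1×259 + 1394.5×26.8) / (61.1 + 1394.5)
    = 53197 / 1455.6 ≈ 36.55 °C

T_f ≈ 36.5 °C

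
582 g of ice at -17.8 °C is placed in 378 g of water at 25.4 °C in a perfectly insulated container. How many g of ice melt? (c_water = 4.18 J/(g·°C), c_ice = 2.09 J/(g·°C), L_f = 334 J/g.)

m_melted ≈ 55.3 g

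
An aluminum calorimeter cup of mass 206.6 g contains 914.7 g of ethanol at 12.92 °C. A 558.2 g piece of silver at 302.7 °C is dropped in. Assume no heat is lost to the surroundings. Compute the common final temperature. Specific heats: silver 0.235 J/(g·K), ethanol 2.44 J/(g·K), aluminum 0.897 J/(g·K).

Energy conservation, ΣQ = 0:
558.2*0.235*(T − 302.7) + 914.7*2.44*(T − 12.92) + 206.6*0.897*(T − 12.92) = 0
(131.18 + 2231.9 + 185.32) T = 131.18*302.7 + 2231.9*12.92 + 185.32*12.92
T = 70937/2548.4 ≈ 27.84 °C

T_f ≈ 27.8 °C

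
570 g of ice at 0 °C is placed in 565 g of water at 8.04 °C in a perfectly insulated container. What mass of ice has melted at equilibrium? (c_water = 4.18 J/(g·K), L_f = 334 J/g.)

Heat available from the water dropping to 0 °C: 565·4.18·8.04 = 18988 J.
Melting all 570 g of ice would need 570·334 = 190380 J.
18988 J < 190380 J, so only part of the ice melts and the system sits at 0 °C.
m_melted·334 = 18988  ⇒  m_melted ≈ 56.85 g.

m_melted ≈ 56.9 g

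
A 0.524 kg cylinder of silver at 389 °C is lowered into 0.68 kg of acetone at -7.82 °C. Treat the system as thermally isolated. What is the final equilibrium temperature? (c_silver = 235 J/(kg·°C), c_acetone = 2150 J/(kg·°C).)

T_f ≈ 23.0 °C

Conservation of energy gives ΣQ = 0:
0.524*235*(T − 389) + 0.68*2150*(T − (-7.82)) = 0
(123.14 + 1462) T = 123.14*389 + 1462*(-7.82)
T ≈ 23.01 °C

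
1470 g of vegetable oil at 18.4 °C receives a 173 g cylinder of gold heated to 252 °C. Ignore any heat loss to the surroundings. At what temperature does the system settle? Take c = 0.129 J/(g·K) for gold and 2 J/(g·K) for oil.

T_f ≈ 20.2 °C

Conservation of energy gives ΣQ = 0:
173*0.129*(T − 252) + 1470*2*(T − 18.4) = 0
2962.3 T = 59720
T ≈ 20.16 °C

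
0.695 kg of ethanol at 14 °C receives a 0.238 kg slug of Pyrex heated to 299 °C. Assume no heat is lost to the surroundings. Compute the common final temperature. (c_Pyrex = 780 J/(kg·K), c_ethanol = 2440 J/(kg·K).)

T_f ≈ 42.1 °C

Let T be the final temperature. ΣQ_i = 0:
0.238*780*(T − 299) + 0.695*2440*(T − 14) = 0
1881.4 T = 79248
T ≈ 42.12 °C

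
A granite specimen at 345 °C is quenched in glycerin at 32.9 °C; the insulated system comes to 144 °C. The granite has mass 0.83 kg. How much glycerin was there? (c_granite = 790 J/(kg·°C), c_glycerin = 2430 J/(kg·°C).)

Heat gained plus heat lost sum to zero:
0.83×790×(144 − 345) + m×2430×(144 − 32.9) = 0
269973 m = 131796
m = 131796/269973 ≈ 0.4882 kg

m ≈ 0.488 kg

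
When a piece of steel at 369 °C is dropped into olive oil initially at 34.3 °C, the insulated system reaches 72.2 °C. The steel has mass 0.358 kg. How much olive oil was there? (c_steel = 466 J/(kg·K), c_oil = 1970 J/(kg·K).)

m ≈ 0.663 kg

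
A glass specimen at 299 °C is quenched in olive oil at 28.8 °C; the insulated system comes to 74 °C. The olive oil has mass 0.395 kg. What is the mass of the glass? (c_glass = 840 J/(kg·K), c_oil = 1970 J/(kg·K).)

Heat lost by the glass = heat gained by the oil:
m·840·(299 − 74) = 0.395·1970·(74 − 28.8)
189000 m = 35172  ⇒  m ≈ 0.1861 kg

m ≈ 0.186 kg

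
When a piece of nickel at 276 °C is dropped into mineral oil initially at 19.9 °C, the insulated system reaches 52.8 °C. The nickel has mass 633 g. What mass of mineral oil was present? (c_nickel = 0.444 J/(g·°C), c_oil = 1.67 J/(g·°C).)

m ≈ 1140 g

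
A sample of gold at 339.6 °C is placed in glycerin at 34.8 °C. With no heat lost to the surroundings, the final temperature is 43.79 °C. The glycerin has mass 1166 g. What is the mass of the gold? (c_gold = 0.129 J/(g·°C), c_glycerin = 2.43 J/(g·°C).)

m ≈ 668 g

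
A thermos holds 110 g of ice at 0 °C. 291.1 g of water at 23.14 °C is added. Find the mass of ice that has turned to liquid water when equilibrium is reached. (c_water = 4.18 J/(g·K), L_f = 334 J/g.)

m_melted ≈ 84.3 g

Water can give up m c ΔT = 291.1×4.18×23.14 = 28157 J before reaching 0 °C.
To melt every bit of ice: 110×334 = 36740 J.
Since 28157 < 36740 J, not all the ice melts; equilibrium is at 0 °C.
Mass melted = 28157/334 ≈ 84.3 g.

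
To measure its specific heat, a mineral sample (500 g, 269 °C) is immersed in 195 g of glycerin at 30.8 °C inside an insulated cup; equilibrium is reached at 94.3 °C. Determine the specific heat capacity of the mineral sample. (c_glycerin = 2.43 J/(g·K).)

c ≈ 0.344 J/(g·K)

m_s c (T_s − T_f) = m_glycerin c_glycerin (T_f − T_0):
500·c·(269 − 94.3) = 195·2.43·(94.3 − 30.8)
87350 c = 30089  ⇒  c ≈ 0.3445 J/(g·K)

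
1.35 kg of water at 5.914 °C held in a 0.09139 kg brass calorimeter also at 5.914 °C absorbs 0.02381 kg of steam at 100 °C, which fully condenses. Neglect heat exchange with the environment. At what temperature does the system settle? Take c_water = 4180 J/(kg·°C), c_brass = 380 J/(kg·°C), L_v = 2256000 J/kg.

Conservation of energy gives ΣQ = 0:
latent heat released on condensation: 0.02381·2256000 = 53715; condensed water 100 °C→T: 99.53(T − 100); water warms: 1.35·4180·(T − 5.914) = 5643(T − 5.914); brass cup: 0.09139·380·(T − 5.914) = 34.73(T − 5.914)
5777.3 T = 53715 + 9952.6 + 33578 = 97246
T ≈ 16.83 °C — below 100 °C, confirming all the steam condensed.

T_f ≈ 16.8 °C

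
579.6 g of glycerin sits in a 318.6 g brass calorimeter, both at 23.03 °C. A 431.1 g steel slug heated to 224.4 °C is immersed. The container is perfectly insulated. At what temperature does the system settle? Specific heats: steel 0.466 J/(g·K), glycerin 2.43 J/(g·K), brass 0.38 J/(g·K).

T_f ≈ 46.4 °C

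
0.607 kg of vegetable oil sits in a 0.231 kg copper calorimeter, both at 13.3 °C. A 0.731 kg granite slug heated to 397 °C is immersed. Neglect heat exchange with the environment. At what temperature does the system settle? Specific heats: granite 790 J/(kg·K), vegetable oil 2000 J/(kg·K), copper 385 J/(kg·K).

Net heat exchanged in the isolated system is zero:
0.731×790×(T − 397) + 0.607×2000×(T − 13.3) + 0.231×385×(T − 13.3) = 0
577.49(T − 397) + 1214(T − 13.3) + 88.94(T − 13.3) = 0
1880.4 T = 246593
T = 246593/1880.4 ≈ 131.14 °C

T_f ≈ 131.1 °C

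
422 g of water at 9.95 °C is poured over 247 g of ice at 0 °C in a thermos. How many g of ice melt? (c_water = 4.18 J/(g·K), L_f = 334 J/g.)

m_melted ≈ 52.5 g

Cooling the water to 0 °C releases 422×4.18×9.95 = 17551 J.
Melting all 247 g of ice would need 247×334 = 82498 J.
Since 17551 < 82498 J, not all the ice melts; equilibrium is at 0 °C.
Mass melted = 17551/334 ≈ 52.55 g.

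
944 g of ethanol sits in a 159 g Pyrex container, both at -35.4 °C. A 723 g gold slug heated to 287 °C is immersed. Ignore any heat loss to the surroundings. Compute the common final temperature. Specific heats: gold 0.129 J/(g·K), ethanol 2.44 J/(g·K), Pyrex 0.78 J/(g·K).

T_f is the heat-capacity-weighted average of the initial temperatures:
T_f = (93.27×287 + 2303.4×(-35.4) + 124.02×(-35.4)) / (93.27 + 2303.4 + 124.02)
    = -59162 / 2520.6 ≈ -23.47 °C

T_f ≈ -23.5 °C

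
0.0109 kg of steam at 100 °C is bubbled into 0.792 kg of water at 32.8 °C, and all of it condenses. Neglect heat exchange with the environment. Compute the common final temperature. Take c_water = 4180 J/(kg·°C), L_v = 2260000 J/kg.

T_f ≈ 41.1 °C

Energy conservation, ΣQ = 0:
latent heat released on condensation: 0.0109×2260000 = 24634; condensed water 100 °C→T: 45.56(T − 100); water warms: 0.792×4180×(T − 32.8) = 3310.6(T − 32.8)
3356.1 T = 24634 + 4556.2 + 108586 = 137777
T ≈ 41.05 °C, under the boiling point, so the assumption holds.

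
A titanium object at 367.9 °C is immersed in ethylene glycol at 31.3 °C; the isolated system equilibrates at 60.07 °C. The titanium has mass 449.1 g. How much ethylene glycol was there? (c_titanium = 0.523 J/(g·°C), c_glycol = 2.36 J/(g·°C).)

m ≈ 1060 g

Heat lost by the titanium = heat gained by the glycol:
449.1·0.523·(367.9 − 60.07) = m·2.36·(60.07 − 31.3)
67.9 m = 72303  ⇒  m ≈ 1065 g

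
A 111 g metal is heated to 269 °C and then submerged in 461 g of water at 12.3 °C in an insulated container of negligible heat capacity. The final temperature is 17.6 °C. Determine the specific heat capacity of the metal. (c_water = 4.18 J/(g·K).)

c ≈ 0.366 J/(g·K)

m_s c (T_s − T_f) = m_water c_water (T_f − T_0):
111·c·(269 − 17.6) = 461·4.18·(17.6 − 12.3)
27905 c = 10213  ⇒  c ≈ 0.366 J/(g·K)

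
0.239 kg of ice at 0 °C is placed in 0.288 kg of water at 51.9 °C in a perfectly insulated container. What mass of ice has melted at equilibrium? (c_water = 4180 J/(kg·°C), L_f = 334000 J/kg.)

m_melted ≈ 0.187 kg

Heat available from the water dropping to 0 °C: 0.288×4180×51.9 = 62479 J.
Melting all 0.239 kg of ice would need 0.239×334000 = 79826 J.
62479 J < 79826 J, so only part of the ice melts and the system sits at 0 °C.
Mass melted = 62479/334000 ≈ 0.1871 kg.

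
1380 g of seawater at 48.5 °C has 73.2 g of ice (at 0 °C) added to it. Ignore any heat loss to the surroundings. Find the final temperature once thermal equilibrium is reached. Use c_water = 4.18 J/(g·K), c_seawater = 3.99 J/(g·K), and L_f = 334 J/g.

Sum of m c ΔT and latent-heat terms is zero:
fusion: m_ice L_f = 73.2·334 = 24449; warm the meltwater: 305.98 T; seawater cools: 1380·3.99·(T − 48.5) = 5506.2(T − 48.5)
5812.2 T = 267051 − 24449 = 242602
T ≈ 41.74 °C. Since T > 0 °C, the all-ice-melts assumption holds.

T_f ≈ 41.7 °C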